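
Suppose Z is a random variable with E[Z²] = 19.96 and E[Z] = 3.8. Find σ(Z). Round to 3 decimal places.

var(Z) = 19.96 − (3.8)² = 5.52
σ(Z) = √5.52 ≈ 2.349

2.349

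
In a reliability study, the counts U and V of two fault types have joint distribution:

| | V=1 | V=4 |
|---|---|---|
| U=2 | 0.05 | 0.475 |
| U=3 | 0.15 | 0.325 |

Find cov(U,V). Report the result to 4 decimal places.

E[U] = 2.475,  E[V] = 3.4
E[UV] = 8.25
cov(U,V) = E[UV] − E[U]E[V] = 8.25 − (2.475)(3.4) = -0.165

-0.1650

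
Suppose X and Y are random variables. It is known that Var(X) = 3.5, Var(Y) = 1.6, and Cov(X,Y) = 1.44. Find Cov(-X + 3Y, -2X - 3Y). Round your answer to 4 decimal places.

-11.7200

Cov(-X + 3Y, -2X - 3Y) = (-1)(-2)Var(X) + (3)(-3)Var(Y) + [(-1)(-3) + (3)(-2)]Cov(X,Y)
= 2·3.5 + -9·1.6 + -3·1.44 = -11.72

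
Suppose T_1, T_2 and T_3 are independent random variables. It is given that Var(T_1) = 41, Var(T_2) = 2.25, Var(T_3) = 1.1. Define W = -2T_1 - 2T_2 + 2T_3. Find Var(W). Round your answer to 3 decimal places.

By independence, Var(W) = (-2)²Var(T_1) + (-2)²Var(T_2) + (2)²Var(T_3)
= (-2)²·41 + (-2)²·2.25 + (2)²·1.1 = 177.4

177.400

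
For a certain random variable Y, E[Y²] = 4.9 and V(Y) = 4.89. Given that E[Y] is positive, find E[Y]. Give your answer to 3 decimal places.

(E[Y])² = E[Y²] − V(Y) = 4.9 − 4.89 = 0.01
E[Y] = √0.01 = 0.1

0.100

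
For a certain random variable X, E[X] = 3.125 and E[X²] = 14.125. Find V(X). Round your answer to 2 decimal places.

4.36

V(X) = 14.125 − (3.125)² = 4.359375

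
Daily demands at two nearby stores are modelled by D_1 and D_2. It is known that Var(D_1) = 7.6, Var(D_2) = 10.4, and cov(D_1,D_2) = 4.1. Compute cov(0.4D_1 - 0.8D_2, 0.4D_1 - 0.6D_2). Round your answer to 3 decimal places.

3.912

cov(0.4D_1 - 0.8D_2, 0.4D_1 - 0.6D_2) = (0.4)(0.4)Var(D_1) + (-0.8)(-0.6)Var(D_2) + [(0.4)(-0.6) + (-0.8)(0.4)]cov(D_1,D_2)
= 0.16·7.6 + 0.48·10.4 + -0.56·4.1 = 3.912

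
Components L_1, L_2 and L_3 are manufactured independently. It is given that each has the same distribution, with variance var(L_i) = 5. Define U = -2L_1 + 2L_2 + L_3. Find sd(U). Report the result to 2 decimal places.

6.71

By independence, var(U) = (-2)²var(L_1) + (2)²var(L_2) + (1)²var(L_3)
= (-2)²·5 + (2)²·5 + (1)²·5 = 45
sd(U) = √45 ≈ 6.71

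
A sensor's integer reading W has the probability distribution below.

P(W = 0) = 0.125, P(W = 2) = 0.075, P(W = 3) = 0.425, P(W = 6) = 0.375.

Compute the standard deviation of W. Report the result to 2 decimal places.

E[W] = (0)(0.125) + (2)(0.075) + (3)(0.425) + (6)(0.375) = 3.675
E[W²] = (0)²(0.125) + (2)²(0.075) + (3)²(0.425) + (6)²(0.375) = 17.625
V(W) = E[W²] − (E[W])² = 17.625 − (3.675)² = 4.119375
SD(W) = √4.119375 ≈ 2.03

2.03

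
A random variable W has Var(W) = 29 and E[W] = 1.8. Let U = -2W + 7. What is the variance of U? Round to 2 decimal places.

Var(-2W + 7) = (-2)²·Var(W) = 4·29 = 116

116.00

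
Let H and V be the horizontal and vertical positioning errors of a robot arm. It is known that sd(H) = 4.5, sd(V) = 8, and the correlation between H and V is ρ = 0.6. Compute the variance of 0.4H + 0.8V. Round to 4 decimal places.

58.0240

var(H) = (4.5)² = 20.25;  var(V) = (8)² = 64
cov(H,V) = ρ·sd(H)·sd(V) = 0.6·4.5·8 = 21.6
var(0.4H + 0.8V) = (0.4)²·var(H) + (0.8)²·var(V) + 2·(0.4)·(0.8)·cov(H,V)
= 0.16·20.25 + 0.64·64 + 0.64·21.6 = 58.024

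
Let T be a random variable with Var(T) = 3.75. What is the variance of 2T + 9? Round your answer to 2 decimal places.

15.00

Var(2T + 9) = (2)²·Var(T) = 4·3.75 = 15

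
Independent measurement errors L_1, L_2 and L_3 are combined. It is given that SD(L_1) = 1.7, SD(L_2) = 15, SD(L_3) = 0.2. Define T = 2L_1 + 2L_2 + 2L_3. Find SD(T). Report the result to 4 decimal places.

30.1947

V(L_1) = 2.89, V(L_2) = 225, V(L_3) = 0.04
By independence, V(T) = (2)²V(L_1) + (2)²V(L_2) + (2)²V(L_3)
= (2)²·2.89 + (2)²·225 + (2)²·0.04 = 911.72
SD(T) = √911.72 ≈ 30.1947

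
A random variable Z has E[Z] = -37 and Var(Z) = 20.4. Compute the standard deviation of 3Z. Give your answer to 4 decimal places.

13.5499

Var(3Z) = (3)²·20.4 = 183.6
SD(3Z) = √183.6 ≈ 13.5499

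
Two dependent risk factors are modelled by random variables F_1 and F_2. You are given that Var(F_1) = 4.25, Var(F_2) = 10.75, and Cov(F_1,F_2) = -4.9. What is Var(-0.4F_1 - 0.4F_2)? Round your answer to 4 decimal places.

0.8320

Var(-0.4F_1 - 0.4F_2) = (-0.4)²·Var(F_1) + (-0.4)²·Var(F_2) + 2·(-0.4)·(-0.4)·Cov(F_1,F_2)
= 0.16·4.25 + 0.16·10.75 + 0.32·-4.9 = 0.832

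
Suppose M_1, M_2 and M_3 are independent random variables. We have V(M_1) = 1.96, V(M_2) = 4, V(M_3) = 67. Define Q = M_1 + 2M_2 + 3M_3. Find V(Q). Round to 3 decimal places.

By independence, V(Q) = (1)²V(M_1) + (2)²V(M_2) + (3)²V(M_3)
= (1)²·1.96 + (2)²·4 + (3)²·67 = 620.96

620.960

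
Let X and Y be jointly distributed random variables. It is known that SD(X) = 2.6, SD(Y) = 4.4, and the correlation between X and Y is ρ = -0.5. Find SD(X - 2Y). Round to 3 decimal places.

10.348

V(X) = (2.6)² = 6.76;  V(Y) = (4.4)² = 19.36
Cov(X,Y) = ρ·SD(X)·SD(Y) = -0.5·2.6·4.4 = -5.72
V(X - 2Y) = (1)²·V(X) + (-2)²·V(Y) + 2·(1)·(-2)·Cov(X,Y)
= 1·6.76 + 4·19.36 + -4·-5.72 = 107.08
SD(X - 2Y) = √107.08 ≈ 10.348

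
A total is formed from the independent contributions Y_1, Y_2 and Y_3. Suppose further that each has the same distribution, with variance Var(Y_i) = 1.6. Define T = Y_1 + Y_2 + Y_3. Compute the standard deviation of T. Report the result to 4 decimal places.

2.1909

By independence, Var(T) = (1)²Var(Y_1) + (1)²Var(Y_2) + (1)²Var(Y_3)
= (1)²·1.6 + (1)²·1.6 + (1)²·1.6 = 4.8
SD(T) = √4.8 ≈ 2.1909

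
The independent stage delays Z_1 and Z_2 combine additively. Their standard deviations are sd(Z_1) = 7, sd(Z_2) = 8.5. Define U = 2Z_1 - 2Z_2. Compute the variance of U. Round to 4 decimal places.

var(Z_1) = 49, var(Z_2) = 72.25
By independence, var(U) = (2)²var(Z_1) + (-2)²var(Z_2)
= (2)²·49 + (-2)²·72.25 = 485

485.0000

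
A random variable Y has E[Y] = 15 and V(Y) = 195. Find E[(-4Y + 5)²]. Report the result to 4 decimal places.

E[-4Y + 5] = -4·15 + 5 = -55
V(-4Y + 5) = (-4)²·195 = 3120
E[(-4Y + 5)²] = V((-4Y + 5)) + (E[(-4Y + 5)])² = 3120 + (-55)² = 6145

6145.0000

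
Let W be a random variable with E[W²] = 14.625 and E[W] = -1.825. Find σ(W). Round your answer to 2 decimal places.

3.36

Var(W) = 14.625 − (-1.825)² = 11.294375
σ(W) = √11.294375 ≈ 3.36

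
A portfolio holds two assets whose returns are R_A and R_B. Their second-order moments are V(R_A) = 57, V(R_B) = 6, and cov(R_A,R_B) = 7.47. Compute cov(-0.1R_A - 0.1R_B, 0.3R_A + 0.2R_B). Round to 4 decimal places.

cov(-0.1R_A - 0.1R_B, 0.3R_A + 0.2R_B) = (-0.1)(0.3)V(R_A) + (-0.1)(0.2)V(R_B) + [(-0.1)(0.2) + (-0.1)(0.3)]cov(R_A,R_B)
= -0.03·57 + -0.02·6 + -0.05·7.47 = -2.2035

-2.2035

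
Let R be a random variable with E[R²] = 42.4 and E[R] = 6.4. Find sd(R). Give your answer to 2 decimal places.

Var(R) = 42.4 − (6.4)² = 1.44
sd(R) = √1.44 ≈ 1.20

1.20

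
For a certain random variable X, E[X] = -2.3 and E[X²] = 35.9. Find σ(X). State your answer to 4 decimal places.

5.5326

Var(X) = 35.9 − (-2.3)² = 30.61
σ(X) = √30.61 ≈ 5.5326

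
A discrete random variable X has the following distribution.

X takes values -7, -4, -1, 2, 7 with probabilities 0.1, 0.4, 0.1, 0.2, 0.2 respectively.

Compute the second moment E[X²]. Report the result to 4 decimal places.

E[X²] = (-7)²(0.1) + (-4)²(0.4) + (-1)²(0.1) + (2)²(0.2) + (7)²(0.2) = 22

22.0000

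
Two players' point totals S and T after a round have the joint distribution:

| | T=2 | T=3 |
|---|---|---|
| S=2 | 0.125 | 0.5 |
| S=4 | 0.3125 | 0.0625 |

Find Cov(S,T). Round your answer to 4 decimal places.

-0.2969

E[S] = 2.75,  E[T] = 2.5625
E[ST] = 6.75
Cov(S,T) = E[ST] − E[S]E[T] = 6.75 − (2.75)(2.5625) = -0.296875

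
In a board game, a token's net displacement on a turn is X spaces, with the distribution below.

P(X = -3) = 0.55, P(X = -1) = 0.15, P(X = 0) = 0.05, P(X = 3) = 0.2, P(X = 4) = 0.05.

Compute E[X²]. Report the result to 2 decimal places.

E[X²] = (-3)²(0.55) + (-1)²(0.15) + (0)²(0.05) + (3)²(0.2) + (4)²(0.05) = 7.7

7.70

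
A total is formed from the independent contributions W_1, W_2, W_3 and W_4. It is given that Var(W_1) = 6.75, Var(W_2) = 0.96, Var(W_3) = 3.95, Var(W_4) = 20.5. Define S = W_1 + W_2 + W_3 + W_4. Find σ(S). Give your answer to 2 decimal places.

5.67

By independence, Var(S) = (1)²Var(W_1) + (1)²Var(W_2) + (1)²Var(W_3) + (1)²Var(W_4)
= (1)²·6.75 + (1)²·0.96 + (1)²·3.95 + (1)²·20.5 = 32.16
σ(S) = √32.16 ≈ 5.67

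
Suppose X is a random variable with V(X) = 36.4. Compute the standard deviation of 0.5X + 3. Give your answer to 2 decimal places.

3.02

V(0.5X + 3) = (0.5)²·36.4 = 9.1
σ(0.5X + 3) = √9.1 ≈ 3.02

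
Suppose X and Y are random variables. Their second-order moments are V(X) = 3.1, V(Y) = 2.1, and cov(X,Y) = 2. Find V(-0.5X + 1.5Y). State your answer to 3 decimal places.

V(-0.5X + 1.5Y) = (-0.5)²·V(X) + (1.5)²·V(Y) + 2·(-0.5)·(1.5)·cov(X,Y)
= 0.25·3.1 + 2.25·2.1 + -1.5·2 = 2.5

2.500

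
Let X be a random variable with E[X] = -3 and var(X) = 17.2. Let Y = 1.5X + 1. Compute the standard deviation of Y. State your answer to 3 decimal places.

6.221

var(1.5X + 1) = (1.5)²·17.2 = 38.7
SD(Y) = √38.7 ≈ 6.221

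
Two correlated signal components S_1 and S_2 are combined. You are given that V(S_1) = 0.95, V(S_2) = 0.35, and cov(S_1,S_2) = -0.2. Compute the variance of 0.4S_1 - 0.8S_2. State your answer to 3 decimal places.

V(0.4S_1 - 0.8S_2) = (0.4)²·V(S_1) + (-0.8)²·V(S_2) + 2·(0.4)·(-0.8)·cov(S_1,S_2)
= 0.16·0.95 + 0.64·0.35 + -0.64·-0.2 = 0.504

0.504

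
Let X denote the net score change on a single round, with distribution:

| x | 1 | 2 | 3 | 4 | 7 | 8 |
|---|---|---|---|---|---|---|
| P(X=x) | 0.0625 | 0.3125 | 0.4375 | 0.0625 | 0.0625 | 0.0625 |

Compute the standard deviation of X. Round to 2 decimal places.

E[X] = (1)(0.0625) + (2)(0.3125) + (3)(0.4375) + (4)(0.0625) + (7)(0.0625) + (8)(0.0625) = 3.1875
E[X²] = (1)²(0.0625) + (2)²(0.3125) + (3)²(0.4375) + (4)²(0.0625) + (7)²(0.0625) + (8)²(0.0625) = 13.3125
V(X) = E[X²] − (E[X])² = 13.3125 − (3.1875)² = 3.15234375
sd(X) = √3.15234375 ≈ 1.78

1.78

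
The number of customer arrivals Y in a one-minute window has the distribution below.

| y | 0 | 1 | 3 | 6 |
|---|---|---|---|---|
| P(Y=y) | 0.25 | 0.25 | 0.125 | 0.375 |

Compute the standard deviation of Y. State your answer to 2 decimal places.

2.57

E[Y] = (0)(0.25) + (1)(0.25) + (3)(0.125) + (6)(0.375) = 2.875
E[Y²] = (0)²(0.25) + (1)²(0.25) + (3)²(0.125) + (6)²(0.375) = 14.875
Var(Y) = E[Y²] − (E[Y])² = 14.875 − (2.875)² = 6.609375
SD(Y) = √6.609375 ≈ 2.57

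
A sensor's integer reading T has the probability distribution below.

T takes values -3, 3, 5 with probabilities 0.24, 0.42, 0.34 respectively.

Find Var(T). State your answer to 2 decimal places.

9.42

E[T] = (-3)(0.24) + (3)(0.42) + (5)(0.34) = 2.24
E[T²] = (-3)²(0.24) + (3)²(0.42) + (5)²(0.34) = 14.44
Var(T) = E[T²] − (E[T])² = 14.44 − (2.24)² = 9.4224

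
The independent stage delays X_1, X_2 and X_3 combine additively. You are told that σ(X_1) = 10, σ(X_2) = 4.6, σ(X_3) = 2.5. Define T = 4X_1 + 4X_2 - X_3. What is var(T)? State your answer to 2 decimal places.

var(X_1) = 100, var(X_2) = 21.16, var(X_3) = 6.25
By independence, var(T) = (4)²var(X_1) + (4)²var(X_2) + (-1)²var(X_3)
= (4)²·100 + (4)²·21.16 + (-1)²·6.25 = 1944.81

1944.81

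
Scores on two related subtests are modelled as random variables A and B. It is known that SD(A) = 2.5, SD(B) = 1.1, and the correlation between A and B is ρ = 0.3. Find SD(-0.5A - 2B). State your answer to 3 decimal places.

var(A) = (2.5)² = 6.25;  var(B) = (1.1)² = 1.21
Cov(A,B) = ρ·SD(A)·SD(B) = 0.3·2.5·1.1 = 0.825
var(-0.5A - 2B) = (-0.5)²·var(A) + (-2)²·var(B) + 2·(-0.5)·(-2)·Cov(A,B)
= 0.25·6.25 + 4·1.21 + 2·0.825 = 8.0525
SD(-0.5A - 2B) = √8.0525 ≈ 2.838

2.838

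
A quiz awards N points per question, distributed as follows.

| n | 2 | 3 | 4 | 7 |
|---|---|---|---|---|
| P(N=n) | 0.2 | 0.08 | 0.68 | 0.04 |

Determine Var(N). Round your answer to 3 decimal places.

1.110

E[N] = (2)(0.2) + (3)(0.08) + (4)(0.68) + (7)(0.04) = 3.64
E[N²] = (2)²(0.2) + (3)²(0.08) + (4)²(0.68) + (7)²(0.04) = 14.36
Var(N) = E[N²] − (E[N])² = 14.36 − (3.64)² = 1.1104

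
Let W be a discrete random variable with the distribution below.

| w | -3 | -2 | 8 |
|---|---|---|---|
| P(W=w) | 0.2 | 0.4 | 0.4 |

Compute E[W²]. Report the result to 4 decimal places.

29.0000

E[W²] = (-3)²(0.2) + (-2)²(0.4) + (8)²(0.4) = 29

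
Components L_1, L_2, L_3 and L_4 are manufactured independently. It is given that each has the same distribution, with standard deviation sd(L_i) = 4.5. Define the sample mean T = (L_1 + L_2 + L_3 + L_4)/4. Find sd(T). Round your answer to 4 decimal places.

Var(L_i) = (4.5)² = 20.25
By independence, Var(T) = (0.25)²Var(L_1) + (0.25)²Var(L_2) + (0.25)²Var(L_3) + (0.25)²Var(L_4)
= (0.25)²·20.25 + (0.25)²·20.25 + (0.25)²·20.25 + (0.25)²·20.25 = 5.0625
sd(T) = √5.0625 ≈ 2.2500

2.2500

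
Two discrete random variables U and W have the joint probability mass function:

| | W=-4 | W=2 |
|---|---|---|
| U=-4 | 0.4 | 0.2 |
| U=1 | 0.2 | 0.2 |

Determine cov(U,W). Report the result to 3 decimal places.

1.200

E[U] = -2,  E[W] = -1.6
E[UW] = 4.4
cov(U,W) = E[UW] − E[U]E[W] = 4.4 − (-2)(-1.6) = 1.2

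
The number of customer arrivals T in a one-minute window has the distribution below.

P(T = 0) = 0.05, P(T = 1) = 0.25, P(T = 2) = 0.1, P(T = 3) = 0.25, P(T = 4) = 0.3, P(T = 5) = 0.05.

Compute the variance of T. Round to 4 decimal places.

1.9275

E[T] = (0)(0.05) + (1)(0.25) + (2)(0.1) + (3)(0.25) + (4)(0.3) + (5)(0.05) = 2.65
E[T²] = (0)²(0.05) + (1)²(0.25) + (2)²(0.1) + (3)²(0.25) + (4)²(0.3) + (5)²(0.05) = 8.95
Var(T) = E[T²] − (E[T])² = 8.95 − (2.65)² = 1.9275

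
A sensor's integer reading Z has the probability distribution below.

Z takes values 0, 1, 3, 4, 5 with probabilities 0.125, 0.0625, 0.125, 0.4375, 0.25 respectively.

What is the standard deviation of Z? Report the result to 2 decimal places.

E[Z] = (0)(0.125) + (1)(0.0625) + (3)(0.125) + (4)(0.4375) + (5)(0.25) = 3.4375
E[Z²] = (0)²(0.125) + (1)²(0.0625) + (3)²(0.125) + (4)²(0.4375) + (5)²(0.25) = 14.4375
V(Z) = E[Z²] − (E[Z])² = 14.4375 − (3.4375)² = 2.62109375
SD(Z) = √2.62109375 ≈ 1.62

1.62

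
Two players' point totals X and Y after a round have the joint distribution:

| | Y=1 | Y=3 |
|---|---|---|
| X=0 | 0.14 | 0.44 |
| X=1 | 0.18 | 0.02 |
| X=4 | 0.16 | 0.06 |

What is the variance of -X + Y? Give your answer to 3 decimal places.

4.758

E[X] = 1.08,  E[Y] = 2.04,  E[XY] = 1.6
var(X) = 3.72 − (1.08)² = 2.5536;  var(Y) = 5.16 − (2.04)² = 0.9984
Cov(X,Y) = 1.6 − (1.08)(2.04) = -0.6032
var(-X + Y) = (-1)²·2.5536 + (1)²·0.9984 + 2·(-1)·(1)·-0.6032 = 4.7584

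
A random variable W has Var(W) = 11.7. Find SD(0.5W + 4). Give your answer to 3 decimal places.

Var(0.5W + 4) = (0.5)²·11.7 = 2.925
SD(0.5W + 4) = √2.925 ≈ 1.710

1.710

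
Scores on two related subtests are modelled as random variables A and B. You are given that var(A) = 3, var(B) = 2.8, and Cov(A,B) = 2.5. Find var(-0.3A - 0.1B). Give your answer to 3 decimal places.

0.448

var(-0.3A - 0.1B) = (-0.3)²·var(A) + (-0.1)²·var(B) + 2·(-0.3)·(-0.1)·Cov(A,B)
= 0.09·3 + 0.01·2.8 + 0.06·2.5 = 0.448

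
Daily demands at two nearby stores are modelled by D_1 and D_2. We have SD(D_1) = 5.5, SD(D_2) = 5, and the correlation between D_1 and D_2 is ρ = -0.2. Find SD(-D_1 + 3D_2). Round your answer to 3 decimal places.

16.978

V(D_1) = (5.5)² = 30.25;  V(D_2) = (5)² = 25
cov(D_1,D_2) = ρ·SD(D_1)·SD(D_2) = -0.2·5.5·5 = -5.5
V(-D_1 + 3D_2) = (-1)²·V(D_1) + (3)²·V(D_2) + 2·(-1)·(3)·cov(D_1,D_2)
= 1·30.25 + 9·25 + -6·-5.5 = 288.25
SD(-D_1 + 3D_2) = √288.25 ≈ 16.978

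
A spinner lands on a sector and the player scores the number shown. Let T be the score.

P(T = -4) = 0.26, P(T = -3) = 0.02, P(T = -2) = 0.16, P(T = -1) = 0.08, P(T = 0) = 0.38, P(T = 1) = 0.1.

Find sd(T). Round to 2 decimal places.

1.79

E[T] = (-4)(0.26) + (-3)(0.02) + (-2)(0.16) + (-1)(0.08) + (0)(0.38) + (1)(0.1) = -1.4
E[T²] = (-4)²(0.26) + (-3)²(0.02) + (-2)²(0.16) + (-1)²(0.08) + (0)²(0.38) + (1)²(0.1) = 5.16
var(T) = E[T²] − (E[T])² = 5.16 − (-1.4)² = 3.2
sd(T) = √3.2 ≈ 1.79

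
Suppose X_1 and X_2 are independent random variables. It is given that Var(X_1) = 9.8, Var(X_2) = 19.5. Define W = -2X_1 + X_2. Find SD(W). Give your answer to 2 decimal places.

7.66

By independence, Var(W) = (-2)²Var(X_1) + (1)²Var(X_2)
= (-2)²·9.8 + (1)²·19.5 = 58.7
SD(W) = √58.7 ≈ 7.66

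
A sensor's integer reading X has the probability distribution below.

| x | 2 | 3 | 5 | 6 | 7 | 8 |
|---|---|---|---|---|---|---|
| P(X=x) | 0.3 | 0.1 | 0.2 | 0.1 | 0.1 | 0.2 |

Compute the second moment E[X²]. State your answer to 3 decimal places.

28.400

E[X²] = (2)²(0.3) + (3)²(0.1) + (5)²(0.2) + (6)²(0.1) + (7)²(0.1) + (8)²(0.2) = 28.4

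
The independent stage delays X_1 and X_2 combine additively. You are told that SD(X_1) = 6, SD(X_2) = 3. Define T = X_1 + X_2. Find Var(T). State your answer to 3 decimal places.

45.000

Var(X_1) = 36, Var(X_2) = 9
By independence, Var(T) = (1)²Var(X_1) + (1)²Var(X_2)
= (1)²·36 + (1)²·9 = 45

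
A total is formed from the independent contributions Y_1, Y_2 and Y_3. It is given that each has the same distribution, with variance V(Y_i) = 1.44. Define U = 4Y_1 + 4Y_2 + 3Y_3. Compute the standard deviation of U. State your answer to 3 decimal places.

By independence, V(U) = (4)²V(Y_1) + (4)²V(Y_2) + (3)²V(Y_3)
= (4)²·1.44 + (4)²·1.44 + (3)²·1.44 = 59.04
σ(U) = √59.04 ≈ 7.684

7.684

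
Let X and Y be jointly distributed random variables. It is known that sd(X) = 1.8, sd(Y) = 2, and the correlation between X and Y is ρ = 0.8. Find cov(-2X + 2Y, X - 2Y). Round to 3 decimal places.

-5.200

Var(X) = (1.8)² = 3.24;  Var(Y) = (2)² = 4
cov(X,Y) = ρ·sd(X)·sd(Y) = 0.8·1.8·2 = 2.88
cov(-2X + 2Y, X - 2Y) = (-2)(1)Var(X) + (2)(-2)Var(Y) + [(-2)(-2) + (2)(1)]cov(X,Y)
= -2·3.24 + -4·4 + 6·2.88 = -5.2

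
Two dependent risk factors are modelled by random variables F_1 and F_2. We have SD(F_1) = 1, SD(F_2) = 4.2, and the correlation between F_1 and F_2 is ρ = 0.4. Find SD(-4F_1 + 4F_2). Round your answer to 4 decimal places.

Var(F_1) = (1)² = 1;  Var(F_2) = (4.2)² = 17.64
Cov(F_1,F_2) = ρ·SD(F_1)·SD(F_2) = 0.4·1·4.2 = 1.68
Var(-4F_1 + 4F_2) = (-4)²·Var(F_1) + (4)²·Var(F_2) + 2·(-4)·(4)·Cov(F_1,F_2)
= 16·1 + 16·17.64 + -32·1.68 = 244.48
SD(-4F_1 + 4F_2) = √244.48 ≈ 15.6359

15.6359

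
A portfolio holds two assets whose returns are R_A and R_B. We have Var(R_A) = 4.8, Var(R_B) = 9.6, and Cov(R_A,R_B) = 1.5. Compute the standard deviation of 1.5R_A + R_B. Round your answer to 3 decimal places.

Var(1.5R_A + R_B) = (1.5)²·Var(R_A) + (1)²·Var(R_B) + 2·(1.5)·(1)·Cov(R_A,R_B)
= 2.25·4.8 + 1·9.6 + 3·1.5 = 24.9
SD(1.5R_A + R_B) = √24.9 ≈ 4.990

4.990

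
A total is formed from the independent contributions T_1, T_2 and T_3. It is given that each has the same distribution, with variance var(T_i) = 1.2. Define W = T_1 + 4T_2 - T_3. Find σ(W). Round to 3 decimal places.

4.648

By independence, var(W) = (1)²var(T_1) + (4)²var(T_2) + (-1)²var(T_3)
= (1)²·1.2 + (4)²·1.2 + (-1)²·1.2 = 21.6
σ(W) = √21.6 ≈ 4.648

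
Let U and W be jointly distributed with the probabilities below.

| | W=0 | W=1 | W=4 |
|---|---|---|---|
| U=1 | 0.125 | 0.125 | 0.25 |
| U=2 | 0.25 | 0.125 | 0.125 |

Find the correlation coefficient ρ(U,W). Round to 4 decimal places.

E[U] = 1.5,  E[W] = 1.75
E[UW] = 2.375
Cov(U,W) = E[UW] − E[U]E[W] = 2.375 − (1.5)(1.75) = -0.25
V(U) = 0.25,  V(W) = 3.1875
ρ = -0.25 / √(0.25·3.1875) ≈ -0.2801

-0.2801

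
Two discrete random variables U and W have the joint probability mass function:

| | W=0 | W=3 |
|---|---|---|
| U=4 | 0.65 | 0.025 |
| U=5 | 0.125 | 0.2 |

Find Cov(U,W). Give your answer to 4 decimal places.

0.3806

E[U] = 4.325,  E[W] = 0.675
E[UW] = 3.3
Cov(U,W) = E[UW] − E[U]E[W] = 3.3 − (4.325)(0.675) = 0.380625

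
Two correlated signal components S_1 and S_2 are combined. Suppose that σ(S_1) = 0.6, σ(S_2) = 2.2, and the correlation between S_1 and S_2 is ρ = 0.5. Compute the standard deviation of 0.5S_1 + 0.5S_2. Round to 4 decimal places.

V(S_1) = (0.6)² = 0.36;  V(S_2) = (2.2)² = 4.84
Cov(S_1,S_2) = ρ·σ(S_1)·σ(S_2) = 0.5·0.6·2.2 = 0.66
V(0.5S_1 + 0.5S_2) = (0.5)²·V(S_1) + (0.5)²·V(S_2) + 2·(0.5)·(0.5)·Cov(S_1,S_2)
= 0.25·0.36 + 0.25·4.84 + 0.5·0.66 = 1.63
σ(0.5S_1 + 0.5S_2) = √1.63 ≈ 1.2767

1.2767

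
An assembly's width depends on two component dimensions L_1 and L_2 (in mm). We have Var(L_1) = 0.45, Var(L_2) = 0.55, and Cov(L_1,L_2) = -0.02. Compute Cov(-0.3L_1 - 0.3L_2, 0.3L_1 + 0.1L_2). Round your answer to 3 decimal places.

-0.055

Cov(-0.3L_1 - 0.3L_2, 0.3L_1 + 0.1L_2) = (-0.3)(0.3)Var(L_1) + (-0.3)(0.1)Var(L_2) + [(-0.3)(0.1) + (-0.3)(0.3)]Cov(L_1,L_2)
= -0.09·0.45 + -0.03·0.55 + -0.12·-0.02 = -0.0546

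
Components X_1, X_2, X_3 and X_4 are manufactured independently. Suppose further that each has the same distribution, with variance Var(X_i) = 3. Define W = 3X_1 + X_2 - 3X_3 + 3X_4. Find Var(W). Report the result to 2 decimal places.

84.00

By independence, Var(W) = (3)²Var(X_1) + (1)²Var(X_2) + (-3)²Var(X_3) + (3)²Var(X_4)
= (3)²·3 + (1)²·3 + (-3)²·3 + (3)²·3 = 84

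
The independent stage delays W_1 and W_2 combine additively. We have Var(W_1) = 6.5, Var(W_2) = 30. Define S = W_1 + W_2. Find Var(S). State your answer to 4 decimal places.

By independence, Var(S) = (1)²Var(W_1) + (1)²Var(W_2)
= (1)²·6.5 + (1)²·30 = 36.5

36.5000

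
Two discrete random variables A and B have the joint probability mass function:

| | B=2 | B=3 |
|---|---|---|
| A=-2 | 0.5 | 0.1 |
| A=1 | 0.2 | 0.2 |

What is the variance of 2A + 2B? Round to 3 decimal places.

11.400

E[A] = -0.8,  E[B] = 2.3,  E[AB] = -1.6
var(A) = 2.8 − (-0.8)² = 2.16;  var(B) = 5.5 − (2.3)² = 0.21
cov(A,B) = -1.6 − (-0.8)(2.3) = 0.24
var(2A + 2B) = (2)²·2.16 + (2)²·0.21 + 2·(2)·(2)·0.24 = 11.4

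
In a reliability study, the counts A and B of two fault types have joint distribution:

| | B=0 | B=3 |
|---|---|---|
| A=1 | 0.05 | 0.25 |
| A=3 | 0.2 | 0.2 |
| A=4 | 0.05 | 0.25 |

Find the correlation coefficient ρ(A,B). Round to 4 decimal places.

E[A] = 2.7,  E[B] = 2.1
E[AB] = 5.55
Cov(A,B) = E[AB] − E[A]E[B] = 5.55 − (2.7)(2.1) = -0.12
V(A) = 1.41,  V(B) = 1.89
ρ = -0.12 / √(1.41·1.89) ≈ -0.0735

-0.0735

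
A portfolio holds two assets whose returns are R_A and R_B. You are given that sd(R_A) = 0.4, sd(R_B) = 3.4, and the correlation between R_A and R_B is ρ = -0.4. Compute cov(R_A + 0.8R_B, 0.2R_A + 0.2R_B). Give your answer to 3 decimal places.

1.686

Var(R_A) = (0.4)² = 0.16;  Var(R_B) = (3.4)² = 11.56
cov(R_A,R_B) = ρ·sd(R_A)·sd(R_B) = -0.4·0.4·3.4 = -0.544
cov(R_A + 0.8R_B, 0.2R_A + 0.2R_B) = (1)(0.2)Var(R_A) + (0.8)(0.2)Var(R_B) + [(1)(0.2) + (0.8)(0.2)]cov(R_A,R_B)
= 0.2·0.16 + 0.16·11.56 + 0.36·-0.544 = 1.68576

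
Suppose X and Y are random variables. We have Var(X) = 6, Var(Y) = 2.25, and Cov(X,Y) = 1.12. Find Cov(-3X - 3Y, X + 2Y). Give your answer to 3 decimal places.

Cov(-3X - 3Y, X + 2Y) = (-3)(1)Var(X) + (-3)(2)Var(Y) + [(-3)(2) + (-3)(1)]Cov(X,Y)
= -3·6 + -6·2.25 + -9·1.12 = -41.58

-41.580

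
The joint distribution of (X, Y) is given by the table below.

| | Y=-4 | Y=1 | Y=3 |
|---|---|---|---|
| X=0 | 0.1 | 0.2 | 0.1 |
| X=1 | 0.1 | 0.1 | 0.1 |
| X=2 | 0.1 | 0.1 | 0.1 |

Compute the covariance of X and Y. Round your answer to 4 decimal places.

-0.0900

E[X] = 0.9,  E[Y] = 0.1
E[XY] = 0
cov(X,Y) = E[XY] − E[X]E[Y] = 0 − (0.9)(0.1) = -0.09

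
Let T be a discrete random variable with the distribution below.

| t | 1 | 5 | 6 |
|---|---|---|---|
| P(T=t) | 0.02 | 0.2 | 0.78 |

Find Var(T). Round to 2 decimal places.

E[T] = (1)(0.02) + (5)(0.2) + (6)(0.78) = 5.7
E[T²] = (1)²(0.02) + (5)²(0.2) + (6)²(0.78) = 33.1
Var(T) = E[T²] − (E[T])² = 33.1 − (5.7)² = 0.61

0.61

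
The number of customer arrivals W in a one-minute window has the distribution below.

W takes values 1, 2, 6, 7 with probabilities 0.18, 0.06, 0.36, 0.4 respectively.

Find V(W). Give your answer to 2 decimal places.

5.31

E[W] = (1)(0.18) + (2)(0.06) + (6)(0.36) + (7)(0.4) = 5.26
E[W²] = (1)²(0.18) + (2)²(0.06) + (6)²(0.36) + (7)²(0.4) = 32.98
V(W) = E[W²] − (E[W])² = 32.98 − (5.26)² = 5.3124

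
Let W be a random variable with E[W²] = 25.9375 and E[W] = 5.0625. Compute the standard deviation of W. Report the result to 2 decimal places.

Var(W) = 25.9375 − (5.0625)² = 0.30859375
SD(W) = √0.30859375 ≈ 0.56

0.56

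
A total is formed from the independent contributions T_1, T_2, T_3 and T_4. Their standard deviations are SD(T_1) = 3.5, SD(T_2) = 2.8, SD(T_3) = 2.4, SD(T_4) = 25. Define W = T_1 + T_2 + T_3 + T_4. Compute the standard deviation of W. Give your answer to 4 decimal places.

Var(T_1) = 12.25, Var(T_2) = 7.84, Var(T_3) = 5.76, Var(T_4) = 625
By independence, Var(W) = (1)²Var(T_1) + (1)²Var(T_2) + (1)²Var(T_3) + (1)²Var(T_4)
= (1)²·12.25 + (1)²·7.84 + (1)²·5.76 + (1)²·625 = 650.85
SD(W) = √650.85 ≈ 25.5118

25.5118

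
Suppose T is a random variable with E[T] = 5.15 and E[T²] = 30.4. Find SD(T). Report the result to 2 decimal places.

1.97

var(T) = 30.4 − (5.15)² = 3.8775
SD(T) = √3.8775 ≈ 1.97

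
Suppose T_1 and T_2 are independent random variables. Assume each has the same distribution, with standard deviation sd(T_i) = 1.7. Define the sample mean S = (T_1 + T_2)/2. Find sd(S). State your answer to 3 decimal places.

1.202

Var(T_i) = (1.7)² = 2.89
By independence, Var(S) = (0.5)²Var(T_1) + (0.5)²Var(T_2)
= (0.5)²·2.89 + (0.5)²·2.89 = 1.445
sd(S) = √1.445 ≈ 1.202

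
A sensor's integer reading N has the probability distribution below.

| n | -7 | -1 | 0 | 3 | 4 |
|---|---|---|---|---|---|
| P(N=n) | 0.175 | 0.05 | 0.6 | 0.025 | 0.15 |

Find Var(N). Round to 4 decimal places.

10.8900

E[N] = (-7)(0.175) + (-1)(0.05) + (0)(0.6) + (3)(0.025) + (4)(0.15) = -0.6
E[N²] = (-7)²(0.175) + (-1)²(0.05) + (0)²(0.6) + (3)²(0.025) + (4)²(0.15) = 11.25
Var(N) = E[N²] − (E[N])² = 11.25 − (-0.6)² = 10.89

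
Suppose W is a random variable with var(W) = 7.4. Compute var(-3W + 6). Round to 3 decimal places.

var(-3W + 6) = (-3)²·var(W) = 9·7.4 = 66.6

66.600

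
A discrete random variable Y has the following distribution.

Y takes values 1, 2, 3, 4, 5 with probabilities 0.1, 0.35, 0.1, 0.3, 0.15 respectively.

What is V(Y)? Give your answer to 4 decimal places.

1.6475

E[Y] = (1)(0.1) + (2)(0.35) + (3)(0.1) + (4)(0.3) + (5)(0.15) = 3.05
E[Y²] = (1)²(0.1) + (2)²(0.35) + (3)²(0.1) + (4)²(0.3) + (5)²(0.15) = 10.95
V(Y) = E[Y²] − (E[Y])² = 10.95 − (3.05)² = 1.6475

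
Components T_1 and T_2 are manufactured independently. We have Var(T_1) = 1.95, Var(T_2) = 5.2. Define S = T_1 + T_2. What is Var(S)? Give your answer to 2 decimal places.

7.15

By independence, Var(S) = (1)²Var(T_1) + (1)²Var(T_2)
= (1)²·1.95 + (1)²·5.2 = 7.15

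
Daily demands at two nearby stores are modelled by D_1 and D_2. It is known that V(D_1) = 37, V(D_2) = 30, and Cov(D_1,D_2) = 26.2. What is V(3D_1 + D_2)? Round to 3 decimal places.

V(3D_1 + D_2) = (3)²·V(D_1) + (1)²·V(D_2) + 2·(3)·(1)·Cov(D_1,D_2)
= 9·37 + 1·30 + 6·26.2 = 520.2

520.200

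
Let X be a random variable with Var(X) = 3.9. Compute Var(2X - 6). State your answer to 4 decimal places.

Var(2X - 6) = (2)²·Var(X) = 4·3.9 = 15.6

15.6000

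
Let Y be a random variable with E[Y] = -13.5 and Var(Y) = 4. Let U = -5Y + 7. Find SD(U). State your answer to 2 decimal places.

10.00

Var(-5Y + 7) = (-5)²·4 = 100
SD(U) = √100 ≈ 10.00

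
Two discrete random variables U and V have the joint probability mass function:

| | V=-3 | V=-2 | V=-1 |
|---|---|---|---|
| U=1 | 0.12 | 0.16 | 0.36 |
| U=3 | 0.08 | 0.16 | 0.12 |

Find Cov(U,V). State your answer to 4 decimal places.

-0.1216

E[U] = 1.72,  E[V] = -1.72
E[UV] = -3.08
Cov(U,V) = E[UV] − E[U]E[V] = -3.08 − (1.72)(-1.72) = -0.1216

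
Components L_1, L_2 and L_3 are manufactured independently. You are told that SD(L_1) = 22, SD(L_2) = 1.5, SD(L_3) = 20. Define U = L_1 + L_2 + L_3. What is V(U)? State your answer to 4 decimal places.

886.2500

V(L_1) = 484, V(L_2) = 2.25, V(L_3) = 400
By independence, V(U) = (1)²V(L_1) + (1)²V(L_2) + (1)²V(L_3)
= (1)²·484 + (1)²·2.25 + (1)²·400 = 886.25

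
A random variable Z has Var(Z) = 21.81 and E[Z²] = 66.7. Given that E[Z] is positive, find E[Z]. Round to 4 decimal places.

(E[Z])² = E[Z²] − Var(Z) = 66.7 − 21.81 = 44.89
E[Z] = √44.89 = 6.7

6.7000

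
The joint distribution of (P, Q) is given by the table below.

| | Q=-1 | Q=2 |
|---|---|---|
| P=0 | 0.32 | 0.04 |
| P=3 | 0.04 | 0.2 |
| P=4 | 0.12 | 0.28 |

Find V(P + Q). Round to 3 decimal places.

8.506

E[P] = 2.32,  E[Q] = 0.56,  E[PQ] = 2.84
V(P) = 8.56 − (2.32)² = 3.1776;  V(Q) = 2.56 − (0.56)² = 2.2464
Cov(P,Q) = 2.84 − (2.32)(0.56) = 1.5408
V(P + Q) = (1)²·3.1776 + (1)²·2.2464 + 2·(1)·(1)·1.5408 = 8.5056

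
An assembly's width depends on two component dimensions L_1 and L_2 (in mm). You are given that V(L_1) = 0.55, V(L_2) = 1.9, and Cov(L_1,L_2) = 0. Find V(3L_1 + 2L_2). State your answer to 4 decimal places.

V(3L_1 + 2L_2) = (3)²·V(L_1) + (2)²·V(L_2) + 2·(3)·(2)·Cov(L_1,L_2)
= 9·0.55 + 4·1.9 + 12·0 = 12.55

12.5500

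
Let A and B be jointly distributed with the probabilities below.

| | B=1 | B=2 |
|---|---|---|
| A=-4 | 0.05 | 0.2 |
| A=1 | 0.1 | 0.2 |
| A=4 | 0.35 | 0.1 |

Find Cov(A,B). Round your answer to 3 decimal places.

-0.750

E[A] = 1.1,  E[B] = 1.5
E[AB] = 0.9
Cov(A,B) = E[AB] − E[A]E[B] = 0.9 − (1.1)(1.5) = -0.75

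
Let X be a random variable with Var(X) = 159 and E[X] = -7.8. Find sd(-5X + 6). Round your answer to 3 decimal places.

Var(-5X + 6) = (-5)²·159 = 3975
sd(-5X + 6) = √3975 ≈ 63.048

63.048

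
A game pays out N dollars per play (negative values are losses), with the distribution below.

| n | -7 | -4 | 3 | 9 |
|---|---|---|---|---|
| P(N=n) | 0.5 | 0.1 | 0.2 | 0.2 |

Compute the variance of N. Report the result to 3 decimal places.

41.850

E[N] = (-7)(0.5) + (-4)(0.1) + (3)(0.2) + (9)(0.2) = -1.5
E[N²] = (-7)²(0.5) + (-4)²(0.1) + (3)²(0.2) + (9)²(0.2) = 44.1
Var(N) = E[N²] − (E[N])² = 44.1 − (-1.5)² = 41.85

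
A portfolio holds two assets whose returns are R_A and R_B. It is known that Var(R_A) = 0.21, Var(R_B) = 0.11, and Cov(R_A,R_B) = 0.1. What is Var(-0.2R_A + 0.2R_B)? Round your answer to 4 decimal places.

Var(-0.2R_A + 0.2R_B) = (-0.2)²·Var(R_A) + (0.2)²·Var(R_B) + 2·(-0.2)·(0.2)·Cov(R_A,R_B)
= 0.04·0.21 + 0.04·0.11 + -0.08·0.1 = 0.0048

0.0048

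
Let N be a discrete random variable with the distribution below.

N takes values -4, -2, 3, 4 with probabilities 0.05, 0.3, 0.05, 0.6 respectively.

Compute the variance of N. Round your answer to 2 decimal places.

E[N] = (-4)(0.05) + (-2)(0.3) + (3)(0.05) + (4)(0.6) = 1.75
E[N²] = (-4)²(0.05) + (-2)²(0.3) + (3)²(0.05) + (4)²(0.6) = 12.05
Var(N) = E[N²] − (E[N])² = 12.05 − (1.75)² = 8.9875

8.99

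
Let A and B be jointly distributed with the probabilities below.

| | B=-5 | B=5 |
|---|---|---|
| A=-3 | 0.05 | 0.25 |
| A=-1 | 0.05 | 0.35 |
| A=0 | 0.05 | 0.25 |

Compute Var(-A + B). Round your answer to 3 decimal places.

E[A] = -1.3,  E[B] = 3.5,  E[AB] = -4.5
Var(A) = 3.1 − (-1.3)² = 1.41;  Var(B) = 25 − (3.5)² = 12.75
Cov(A,B) = -4.5 − (-1.3)(3.5) = 0.05
Var(-A + B) = (-1)²·1.41 + (1)²·12.75 + 2·(-1)·(1)·0.05 = 14.06

14.060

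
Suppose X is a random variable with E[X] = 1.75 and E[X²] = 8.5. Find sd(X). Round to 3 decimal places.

V(X) = 8.5 − (1.75)² = 5.4375
sd(X) = √5.4375 ≈ 2.332

2.332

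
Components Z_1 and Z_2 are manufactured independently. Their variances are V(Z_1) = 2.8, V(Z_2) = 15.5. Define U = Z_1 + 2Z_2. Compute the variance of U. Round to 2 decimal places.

By independence, V(U) = (1)²V(Z_1) + (2)²V(Z_2)
= (1)²·2.8 + (2)²·15.5 = 64.8

64.80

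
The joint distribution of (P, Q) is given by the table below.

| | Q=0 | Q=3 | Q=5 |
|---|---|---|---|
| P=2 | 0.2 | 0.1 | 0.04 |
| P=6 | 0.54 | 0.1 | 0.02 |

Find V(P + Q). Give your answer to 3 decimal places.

E[P] = 4.64,  E[Q] = 0.9,  E[PQ] = 3.4
V(P) = 25.12 − (4.64)² = 3.5904;  V(Q) = 3.3 − (0.9)² = 2.49
cov(P,Q) = 3.4 − (4.64)(0.9) = -0.776
V(P + Q) = (1)²·3.5904 + (1)²·2.49 + 2·(1)·(1)·-0.776 = 4.5284

4.528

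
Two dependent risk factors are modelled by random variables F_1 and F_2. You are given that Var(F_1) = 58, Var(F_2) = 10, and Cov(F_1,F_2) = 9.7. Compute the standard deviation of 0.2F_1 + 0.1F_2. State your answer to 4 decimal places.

Var(0.2F_1 + 0.1F_2) = (0.2)²·Var(F_1) + (0.1)²·Var(F_2) + 2·(0.2)·(0.1)·Cov(F_1,F_2)
= 0.04·58 + 0.01·10 + 0.04·9.7 = 2.808
σ(0.2F_1 + 0.1F_2) = √2.808 ≈ 1.6757

1.6757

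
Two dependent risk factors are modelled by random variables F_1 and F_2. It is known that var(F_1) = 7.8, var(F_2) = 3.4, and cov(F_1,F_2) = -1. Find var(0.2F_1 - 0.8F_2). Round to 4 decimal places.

2.8080

var(0.2F_1 - 0.8F_2) = (0.2)²·var(F_1) + (-0.8)²·var(F_2) + 2·(0.2)·(-0.8)·cov(F_1,F_2)
= 0.04·7.8 + 0.64·3.4 + -0.32·-1 = 2.808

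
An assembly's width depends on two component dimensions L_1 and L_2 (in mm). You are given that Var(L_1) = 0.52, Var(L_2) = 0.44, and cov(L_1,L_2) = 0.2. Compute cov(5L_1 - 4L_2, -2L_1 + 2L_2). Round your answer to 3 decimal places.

cov(5L_1 - 4L_2, -2L_1 + 2L_2) = (5)(-2)Var(L_1) + (-4)(2)Var(L_2) + [(5)(2) + (-4)(-2)]cov(L_1,L_2)
= -10·0.52 + -8·0.44 + 18·0.2 = -5.12

-5.120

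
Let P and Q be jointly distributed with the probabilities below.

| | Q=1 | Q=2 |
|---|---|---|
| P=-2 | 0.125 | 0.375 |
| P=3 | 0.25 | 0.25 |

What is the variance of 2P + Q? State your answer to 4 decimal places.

23.9844

E[P] = 0.5,  E[Q] = 1.625,  E[PQ] = 0.5
V(P) = 6.5 − (0.5)² = 6.25;  V(Q) = 2.875 − (1.625)² = 0.234375
cov(P,Q) = 0.5 − (0.5)(1.625) = -0.3125
V(2P + Q) = (2)²·6.25 + (1)²·0.234375 + 2·(2)·(1)·-0.3125 = 23.984375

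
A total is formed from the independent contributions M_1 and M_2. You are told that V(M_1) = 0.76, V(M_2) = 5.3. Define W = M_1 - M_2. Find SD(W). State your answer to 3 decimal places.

2.462

By independence, V(W) = (1)²V(M_1) + (-1)²V(M_2)
= (1)²·0.76 + (-1)²·5.3 = 6.06
SD(W) = √6.06 ≈ 2.462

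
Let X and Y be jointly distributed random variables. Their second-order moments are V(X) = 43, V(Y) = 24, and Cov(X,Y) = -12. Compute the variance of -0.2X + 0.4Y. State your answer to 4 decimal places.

7.4800

V(-0.2X + 0.4Y) = (-0.2)²·V(X) + (0.4)²·V(Y) + 2·(-0.2)·(0.4)·Cov(X,Y)
= 0.04·43 + 0.16·24 + -0.16·-12 = 7.48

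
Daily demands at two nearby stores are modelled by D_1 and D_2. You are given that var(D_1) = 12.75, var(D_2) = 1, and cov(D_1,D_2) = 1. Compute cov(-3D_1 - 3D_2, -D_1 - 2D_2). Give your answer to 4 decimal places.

53.2500

cov(-3D_1 - 3D_2, -D_1 - 2D_2) = (-3)(-1)var(D_1) + (-3)(-2)var(D_2) + [(-3)(-2) + (-3)(-1)]cov(D_1,D_2)
= 3·12.75 + 6·1 + 9·1 = 53.25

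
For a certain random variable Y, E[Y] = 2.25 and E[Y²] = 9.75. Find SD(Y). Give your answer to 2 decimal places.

Var(Y) = 9.75 − (2.25)² = 4.6875
SD(Y) = √4.6875 ≈ 2.17

2.17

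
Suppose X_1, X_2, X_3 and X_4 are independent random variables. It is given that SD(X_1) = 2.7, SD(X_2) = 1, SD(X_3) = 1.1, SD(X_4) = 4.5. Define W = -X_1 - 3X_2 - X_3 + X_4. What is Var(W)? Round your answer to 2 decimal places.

37.75

Var(X_1) = 7.29, Var(X_2) = 1, Var(X_3) = 1.21, Var(X_4) = 20.25
By independence, Var(W) = (-1)²Var(X_1) + (-3)²Var(X_2) + (-1)²Var(X_3) + (1)²Var(X_4)
= (-1)²·7.29 + (-3)²·1 + (-1)²·1.21 + (1)²·20.25 = 37.75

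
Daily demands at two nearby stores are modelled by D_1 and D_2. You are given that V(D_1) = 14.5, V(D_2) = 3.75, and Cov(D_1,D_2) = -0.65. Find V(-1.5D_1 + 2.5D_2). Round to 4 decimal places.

V(-1.5D_1 + 2.5D_2) = (-1.5)²·V(D_1) + (2.5)²·V(D_2) + 2·(-1.5)·(2.5)·Cov(D_1,D_2)
= 2.25·14.5 + 6.25·3.75 + -7.5·-0.65 = 60.9375

60.9375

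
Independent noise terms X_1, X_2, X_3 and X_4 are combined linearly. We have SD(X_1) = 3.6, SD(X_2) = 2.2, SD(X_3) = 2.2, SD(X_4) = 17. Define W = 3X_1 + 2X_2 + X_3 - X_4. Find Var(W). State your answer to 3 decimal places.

Var(X_1) = 12.96, Var(X_2) = 4.84, Var(X_3) = 4.84, Var(X_4) = 289
By independence, Var(W) = (3)²Var(X_1) + (2)²Var(X_2) + (1)²Var(X_3) + (-1)²Var(X_4)
= (3)²·12.96 + (2)²·4.84 + (1)²·4.84 + (-1)²·289 = 429.84

429.840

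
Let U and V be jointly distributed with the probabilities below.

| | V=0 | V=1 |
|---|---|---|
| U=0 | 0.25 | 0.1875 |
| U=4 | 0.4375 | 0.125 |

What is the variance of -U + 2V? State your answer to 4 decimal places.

E[U] = 2.25,  E[V] = 0.3125,  E[UV] = 0.5
Var(U) = 9 − (2.25)² = 3.9375;  Var(V) = 0.3125 − (0.3125)² = 0.21484375
Cov(U,V) = 0.5 − (2.25)(0.3125) = -0.203125
Var(-U + 2V) = (-1)²·3.9375 + (2)²·0.21484375 + 2·(-1)·(2)·-0.203125 = 5.609375

5.6094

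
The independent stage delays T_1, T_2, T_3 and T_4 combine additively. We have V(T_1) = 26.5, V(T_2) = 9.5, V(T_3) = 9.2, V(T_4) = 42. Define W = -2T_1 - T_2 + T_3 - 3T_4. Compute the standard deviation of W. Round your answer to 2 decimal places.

22.42

By independence, V(W) = (-2)²V(T_1) + (-1)²V(T_2) + (1)²V(T_3) + (-3)²V(T_4)
= (-2)²·26.5 + (-1)²·9.5 + (1)²·9.2 + (-3)²·42 = 502.7
sd(W) = √502.7 ≈ 22.42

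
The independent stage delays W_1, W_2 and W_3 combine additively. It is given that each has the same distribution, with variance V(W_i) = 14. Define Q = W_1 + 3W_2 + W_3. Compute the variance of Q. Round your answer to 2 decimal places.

By independence, V(Q) = (1)²V(W_1) + (3)²V(W_2) + (1)²V(W_3)
= (1)²·14 + (3)²·14 + (1)²·14 = 154

154.00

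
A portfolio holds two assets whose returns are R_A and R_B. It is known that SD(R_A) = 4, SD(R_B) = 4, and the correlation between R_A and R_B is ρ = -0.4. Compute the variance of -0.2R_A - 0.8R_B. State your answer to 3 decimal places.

V(R_A) = (4)² = 16;  V(R_B) = (4)² = 16
cov(R_A,R_B) = ρ·SD(R_A)·SD(R_B) = -0.4·4·4 = -6.4
V(-0.2R_A - 0.8R_B) = (-0.2)²·V(R_A) + (-0.8)²·V(R_B) + 2·(-0.2)·(-0.8)·cov(R_A,R_B)
= 0.04·16 + 0.64·16 + 0.32·-6.4 = 8.832

8.832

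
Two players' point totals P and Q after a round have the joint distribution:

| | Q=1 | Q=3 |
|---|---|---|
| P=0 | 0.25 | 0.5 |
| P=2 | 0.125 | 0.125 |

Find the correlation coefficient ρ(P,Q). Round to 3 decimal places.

E[P] = 0.5,  E[Q] = 2.25
E[PQ] = 1
Cov(P,Q) = E[PQ] − E[P]E[Q] = 1 − (0.5)(2.25) = -0.125
V(P) = 0.75,  V(Q) = 0.9375
ρ = -0.125 / √(0.75·0.9375) ≈ -0.149

-0.149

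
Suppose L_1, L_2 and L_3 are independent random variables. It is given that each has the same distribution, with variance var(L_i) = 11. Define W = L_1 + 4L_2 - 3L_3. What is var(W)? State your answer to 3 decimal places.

By independence, var(W) = (1)²var(L_1) + (4)²var(L_2) + (-3)²var(L_3)
= (1)²·11 + (4)²·11 + (-3)²·11 = 286

286.000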